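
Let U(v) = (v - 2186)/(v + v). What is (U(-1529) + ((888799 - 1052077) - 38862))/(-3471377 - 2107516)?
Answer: 618140405/17060254794 ≈ 0.036233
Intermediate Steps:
U(v) = (-2186 + v)/(2*v) (U(v) = (-2186 + v)/((2*v)) = (-2186 + v)*(1/(2*v)) = (-2186 + v)/(2*v))
(U(-1529) + ((888799 - 1052077) - 38862))/(-3471377 - 2107516) = ((1/2)*(-2186 - 1529)/(-1529) + ((888799 - 1052077) - 38862))/(-3471377 - 2107516) = ((1/2)*(-1/1529)*(-3715) + (-163278 - 38862))/(-5578893) = (3715/3058 - 202140)*(-1/5578893) = -618140405/3058*(-1/5578893) = 618140405/17060254794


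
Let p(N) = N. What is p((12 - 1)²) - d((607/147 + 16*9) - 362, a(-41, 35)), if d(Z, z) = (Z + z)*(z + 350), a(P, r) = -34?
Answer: 11531879/147 ≈ 78448.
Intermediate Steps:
d(Z, z) = (350 + z)*(Z + z) (d(Z, z) = (Z + z)*(350 + z) = (350 + z)*(Z + z))
p((12 - 1)²) - d((607/147 + 16*9) - 362, a(-41, 35)) = (12 - 1)² - ((-34)² + 350*((607/147 + 16*9) - 362) + 350*(-34) + ((607/147 + 16*9) - 362)*(-34)) = 11² - (1156 + 350*((607*(1/147) + 144) - 362) - 11900 + ((607*(1/147) + 144) - 362)*(-34)) = 121 - (1156 + 350*((607/147 + 144) - 362) - 11900 + ((607/147 + 144) - 362)*(-34)) = 121 - (1156 + 350*(21775/147 - 362) - 11900 + (21775/147 - 362)*(-34)) = 121 - (1156 + 350*(-31439/147) - 11900 - 31439/147*(-34)) = 121 - (1156 - 1571950/21 - 11900 + 1068926/147) = 121 - 1*(-11514092/147) = 121 + 11514092/147 = 11531879/147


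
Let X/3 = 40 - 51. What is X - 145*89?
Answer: -12938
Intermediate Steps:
X = -33 (X = 3*(40 - 51) = 3*(-11) = -33)
X - 145*89 = -33 - 145*89 = -33 - 12905 = -12938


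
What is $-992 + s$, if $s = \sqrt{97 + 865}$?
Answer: $-992 + \sqrt{962} \approx -960.98$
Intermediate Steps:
$s = \sqrt{962} \approx 31.016$
$-992 + s = -992 + \sqrt{962}$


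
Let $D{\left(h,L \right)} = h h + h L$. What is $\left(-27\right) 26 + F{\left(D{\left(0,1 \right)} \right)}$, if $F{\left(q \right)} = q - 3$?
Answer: $-705$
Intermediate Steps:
$D{\left(h,L \right)} = h^{2} + L h$
$F{\left(q \right)} = -3 + q$ ($F{\left(q \right)} = q - 3 = -3 + q$)
$\left(-27\right) 26 + F{\left(D{\left(0,1 \right)} \right)} = \left(-27\right) 26 - \left(3 + 0 \left(1 + 0\right)\right) = -702 + \left(-3 + 0 \cdot 1\right) = -702 + \left(-3 + 0\right) = -702 - 3 = -705$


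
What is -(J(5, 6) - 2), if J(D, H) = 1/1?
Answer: 1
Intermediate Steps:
J(D, H) = 1 (J(D, H) = 1*1 = 1)
-(J(5, 6) - 2) = -(1 - 2) = -1*(-1) = 1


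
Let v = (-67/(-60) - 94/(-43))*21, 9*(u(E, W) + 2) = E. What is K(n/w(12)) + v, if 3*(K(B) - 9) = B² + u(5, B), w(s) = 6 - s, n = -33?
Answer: 510601/5805 ≈ 87.959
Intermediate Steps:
u(E, W) = -2 + E/9
v = 59647/860 (v = (-67*(-1/60) - 94*(-1/43))*21 = (67/60 + 94/43)*21 = (8521/2580)*21 = 59647/860 ≈ 69.357)
K(B) = 230/27 + B²/3 (K(B) = 9 + (B² + (-2 + (⅑)*5))/3 = 9 + (B² + (-2 + 5/9))/3 = 9 + (B² - 13/9)/3 = 9 + (-13/9 + B²)/3 = 9 + (-13/27 + B²/3) = 230/27 + B²/3)
K(n/w(12)) + v = (230/27 + (-33/(6 - 1*12))²/3) + 59647/860 = (230/27 + (-33/(6 - 12))²/3) + 59647/860 = (230/27 + (-33/(-6))²/3) + 59647/860 = (230/27 + (-33*(-⅙))²/3) + 59647/860 = (230/27 + (11/2)²/3) + 59647/860 = (230/27 + (⅓)*(121/4)) + 59647/860 = (230/27 + 121/12) + 59647/860 = 2009/108 + 59647/860 = 510601/5805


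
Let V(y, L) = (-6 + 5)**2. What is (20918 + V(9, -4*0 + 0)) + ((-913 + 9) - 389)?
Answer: 19626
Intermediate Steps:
V(y, L) = 1 (V(y, L) = (-1)**2 = 1)
(20918 + V(9, -4*0 + 0)) + ((-913 + 9) - 389) = (20918 + 1) + ((-913 + 9) - 389) = 20919 + (-904 - 389) = 20919 - 1293 = 19626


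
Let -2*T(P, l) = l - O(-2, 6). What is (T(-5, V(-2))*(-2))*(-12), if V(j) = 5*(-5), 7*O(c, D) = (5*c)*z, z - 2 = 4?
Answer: 1380/7 ≈ 197.14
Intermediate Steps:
z = 6 (z = 2 + 4 = 6)
O(c, D) = 30*c/7 (O(c, D) = ((5*c)*6)/7 = (30*c)/7 = 30*c/7)
V(j) = -25
T(P, l) = -30/7 - l/2 (T(P, l) = -(l - 30*(-2)/7)/2 = -(l - 1*(-60/7))/2 = -(l + 60/7)/2 = -(60/7 + l)/2 = -30/7 - l/2)
(T(-5, V(-2))*(-2))*(-12) = ((-30/7 - ½*(-25))*(-2))*(-12) = ((-30/7 + 25/2)*(-2))*(-12) = ((115/14)*(-2))*(-12) = -115/7*(-12) = 1380/7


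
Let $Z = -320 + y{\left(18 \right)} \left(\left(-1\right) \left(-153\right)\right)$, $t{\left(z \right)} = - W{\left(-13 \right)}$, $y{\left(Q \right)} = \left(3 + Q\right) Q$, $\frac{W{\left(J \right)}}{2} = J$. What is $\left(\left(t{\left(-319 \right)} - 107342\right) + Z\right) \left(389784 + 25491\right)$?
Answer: $-20681525550$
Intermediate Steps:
$W{\left(J \right)} = 2 J$
$y{\left(Q \right)} = Q \left(3 + Q\right)$
$t{\left(z \right)} = 26$ ($t{\left(z \right)} = - 2 \left(-13\right) = \left(-1\right) \left(-26\right) = 26$)
$Z = 57514$ ($Z = -320 + 18 \left(3 + 18\right) \left(\left(-1\right) \left(-153\right)\right) = -320 + 18 \cdot 21 \cdot 153 = -320 + 378 \cdot 153 = -320 + 57834 = 57514$)
$\left(\left(t{\left(-319 \right)} - 107342\right) + Z\right) \left(389784 + 25491\right) = \left(\left(26 - 107342\right) + 57514\right) \left(389784 + 25491\right) = \left(\left(26 - 107342\right) + 57514\right) 415275 = \left(-107316 + 57514\right) 415275 = \left(-49802\right) 415275 = -20681525550$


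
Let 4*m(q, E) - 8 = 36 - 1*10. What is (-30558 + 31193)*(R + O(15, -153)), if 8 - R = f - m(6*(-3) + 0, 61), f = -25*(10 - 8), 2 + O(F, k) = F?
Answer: 100965/2 ≈ 50483.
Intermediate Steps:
O(F, k) = -2 + F
m(q, E) = 17/2 (m(q, E) = 2 + (36 - 1*10)/4 = 2 + (36 - 10)/4 = 2 + (¼)*26 = 2 + 13/2 = 17/2)
f = -50 (f = -25*2 = -50)
R = 133/2 (R = 8 - (-50 - 1*17/2) = 8 - (-50 - 17/2) = 8 - 1*(-117/2) = 8 + 117/2 = 133/2 ≈ 66.500)
(-30558 + 31193)*(R + O(15, -153)) = (-30558 + 31193)*(133/2 + (-2 + 15)) = 635*(133/2 + 13) = 635*(159/2) = 100965/2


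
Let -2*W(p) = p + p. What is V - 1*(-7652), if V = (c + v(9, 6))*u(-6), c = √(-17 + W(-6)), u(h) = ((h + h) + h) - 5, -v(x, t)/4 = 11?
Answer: 8664 - 23*I*√11 ≈ 8664.0 - 76.282*I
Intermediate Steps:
W(p) = -p (W(p) = -(p + p)/2 = -p)
v(x, t) = -44 (v(x, t) = -4*11 = -44)
u(h) = -5 + 3*h (u(h) = (2*h + h) - 5 = 3*h - 5 = -5 + 3*h)
c = I*√11 (c = √(-17 - 1*(-6)) = √(-17 + 6) = √(-11) = I*√11 ≈ 3.3166*I)
V = 1012 - 23*I*√11 (V = (I*√11 - 44)*(-5 + 3*(-6)) = (-44 + I*√11)*(-5 - 18) = (-44 + I*√11)*(-23) = 1012 - 23*I*√11 ≈ 1012.0 - 76.282*I)
V - 1*(-7652) = (1012 - 23*I*√11) - 1*(-7652) = (1012 - 23*I*√11) + 7652 = 8664 - 23*I*√11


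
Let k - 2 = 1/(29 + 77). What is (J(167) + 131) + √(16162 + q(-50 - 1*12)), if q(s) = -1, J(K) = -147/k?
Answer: 4107/71 + √16161 ≈ 184.97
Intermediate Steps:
k = 213/106 (k = 2 + 1/(29 + 77) = 2 + 1/106 = 213/106 ≈ 2.0094)
J(K) = -5194/71 (J(K) = -147/213/106 = -147*106/213 = -5194/71)
(J(167) + 131) + √(16162 + q(-50 - 1*12)) = (-5194/71 + 131) + √(16162 - 1) = 4107/71 + √16161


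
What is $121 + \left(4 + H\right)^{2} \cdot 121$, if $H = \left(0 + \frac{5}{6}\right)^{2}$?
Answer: $\frac{3612697}{1296} \approx 2787.6$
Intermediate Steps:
$H = \frac{25}{36}$ ($H = \left(0 + 5 \cdot \frac{1}{6}\right)^{2} = \left(0 + \frac{5}{6}\right)^{2} = \left(\frac{5}{6}\right)^{2} = \frac{25}{36} \approx 0.69444$)
$121 + \left(4 + H\right)^{2} \cdot 121 = 121 + \left(4 + \frac{25}{36}\right)^{2} \cdot 121 = 121 + \left(\frac{169}{36}\right)^{2} \cdot 121 = 121 + \frac{28561}{1296} \cdot 121 = 121 + \frac{3455881}{1296} = \frac{3612697}{1296}$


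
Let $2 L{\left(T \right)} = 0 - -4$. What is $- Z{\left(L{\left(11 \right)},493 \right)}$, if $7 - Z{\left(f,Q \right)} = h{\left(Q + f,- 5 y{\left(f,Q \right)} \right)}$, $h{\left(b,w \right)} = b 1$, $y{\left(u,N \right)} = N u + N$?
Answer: $488$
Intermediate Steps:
$y{\left(u,N \right)} = N + N u$
$h{\left(b,w \right)} = b$
$L{\left(T \right)} = 2$ ($L{\left(T \right)} = \frac{0 - -4}{2} = \frac{0 + 4}{2} = \frac{1}{2} \cdot 4 = 2$)
$Z{\left(f,Q \right)} = 7 - Q - f$ ($Z{\left(f,Q \right)} = 7 - \left(Q + f\right) = 7 - Q - f$)
$- Z{\left(L{\left(11 \right)},493 \right)} = - (7 - 493 - 2) = \left(-1\right) \left(-488\right) = 488$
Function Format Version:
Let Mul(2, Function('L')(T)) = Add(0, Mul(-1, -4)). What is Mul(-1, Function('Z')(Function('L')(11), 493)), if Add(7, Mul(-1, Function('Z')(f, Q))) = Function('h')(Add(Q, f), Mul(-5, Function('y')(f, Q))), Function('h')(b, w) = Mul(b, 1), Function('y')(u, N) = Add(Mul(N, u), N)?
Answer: 488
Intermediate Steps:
Function('y')(u, N) = Add(N, Mul(N, u))
Function('h')(b, w) = b
Function('L')(T) = 2 (Function('L')(T) = Mul(Rational(1, 2), Add(0, Mul(-1, -4))) = Mul(Rational(1, 2), Add(0, 4)) = Mul(Rational(1, 2), 4) = 2)
Function('Z')(f, Q) = Add(7, Mul(-1, Q), Mul(-1, f)) (Function('Z')(f, Q) = Add(7, Mul(-1, Add(Q, f))) = Add(7, Add(Mul(-1, Q), Mul(-1, f))) = Add(7, Mul(-1, Q), Mul(-1, f)))
Mul(-1, Function('Z')(Function('L')(11), 493)) = Mul(-1, Add(7, Mul(-1, 493), Mul(-1, 2))) = Mul(-1, Add(7, -493, -2)) = Mul(-1, -488) = 488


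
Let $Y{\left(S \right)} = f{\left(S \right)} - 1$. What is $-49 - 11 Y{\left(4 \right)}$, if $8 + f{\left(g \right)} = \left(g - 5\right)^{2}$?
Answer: $39$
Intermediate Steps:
$f{\left(g \right)} = -8 + \left(-5 + g\right)^{2}$ ($f{\left(g \right)} = -8 + \left(g - 5\right)^{2} = -8 + \left(-5 + g\right)^{2}$)
$Y{\left(S \right)} = -9 + \left(-5 + S\right)^{2}$ ($Y{\left(S \right)} = \left(-8 + \left(-5 + S\right)^{2}\right) - 1 = -9 + \left(-5 + S\right)^{2}$)
$-49 - 11 Y{\left(4 \right)} = -49 - 11 \left(-9 + \left(-5 + 4\right)^{2}\right) = -49 - 11 \left(-9 + \left(-1\right)^{2}\right) = -49 - 11 \left(-9 + 1\right) = -49 - -88 = -49 + 88 = 39$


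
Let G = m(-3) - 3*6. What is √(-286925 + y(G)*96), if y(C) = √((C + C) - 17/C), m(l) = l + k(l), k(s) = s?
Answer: √(-286925 + 8*I*√6810) ≈ 0.616 + 535.65*I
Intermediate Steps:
m(l) = 2*l (m(l) = l + l = 2*l)
G = -24 (G = 2*(-3) - 3*6 = -6 - 18 = -24)
y(C) = √(-17/C + 2*C) (y(C) = √(2*C - 17/C) = √(-17/C + 2*C))
√(-286925 + y(G)*96) = √(-286925 + √(-17/(-24) + 2*(-24))*96) = √(-286925 + √(-17*(-1/24) - 48)*96) = √(-286925 + √(17/24 - 48)*96) = √(-286925 + √(-1135/24)*96) = √(-286925 + (I*√6810/12)*96) = √(-286925 + 8*I*√6810)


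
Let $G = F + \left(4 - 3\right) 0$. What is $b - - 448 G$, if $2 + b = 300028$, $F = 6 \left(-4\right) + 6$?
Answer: $291962$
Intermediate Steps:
$F = -18$ ($F = -24 + 6 = -18$)
$b = 300026$ ($b = -2 + 300028 = 300026$)
$G = -18$ ($G = -18 + \left(4 - 3\right) 0 = -18 + 1 \cdot 0 = -18 + 0 = -18$)
$b - - 448 G = 300026 - \left(-448\right) \left(-18\right) = 300026 - 8064 = 291962$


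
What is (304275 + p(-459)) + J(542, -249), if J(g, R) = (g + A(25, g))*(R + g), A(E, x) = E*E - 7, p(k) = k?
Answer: 643696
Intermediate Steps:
A(E, x) = -7 + E² (A(E, x) = E² - 7 = -7 + E²)
J(g, R) = (618 + g)*(R + g) (J(g, R) = (g + (-7 + 25²))*(R + g) = (g + (-7 + 625))*(R + g) = (g + 618)*(R + g) = (618 + g)*(R + g))
(304275 + p(-459)) + J(542, -249) = (304275 - 459) + (542² + 618*(-249) + 618*542 - 249*542) = 303816 + (293764 - 153882 + 334956 - 134958) = 303816 + 339880 = 643696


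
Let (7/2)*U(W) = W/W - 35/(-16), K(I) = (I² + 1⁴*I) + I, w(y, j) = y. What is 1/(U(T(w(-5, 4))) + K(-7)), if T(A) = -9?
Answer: 56/2011 ≈ 0.027847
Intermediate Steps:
K(I) = I² + 2*I (K(I) = (I² + 1*I) + I = (I² + I) + I = (I + I²) + I = I² + 2*I)
U(W) = 51/56 (U(W) = 2*(W/W - 35/(-16))/7 = 2*(1 - 35*(-1/16))/7 = 2*(1 + 35/16)/7 = (2/7)*(51/16) = 51/56)
1/(U(T(w(-5, 4))) + K(-7)) = 1/(51/56 - 7*(2 - 7)) = 1/(51/56 - 7*(-5)) = 1/(51/56 + 35) = 1/(2011/56) = 56/2011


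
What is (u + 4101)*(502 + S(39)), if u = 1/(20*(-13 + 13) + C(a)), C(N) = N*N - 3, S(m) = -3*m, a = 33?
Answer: 1714669495/1086 ≈ 1.5789e+6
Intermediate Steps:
C(N) = -3 + N**2 (C(N) = N**2 - 3 = -3 + N**2)
u = 1/1086 (u = 1/(20*(-13 + 13) + (-3 + 33**2)) = 1/(20*0 + (-3 + 1089)) = 1/(0 + 1086) = 1/1086 ≈ 0.00092081)
(u + 4101)*(502 + S(39)) = (1/1086 + 4101)*(502 - 3*39) = 4453687*(502 - 117)/1086 = (4453687/1086)*385 = 1714669495/1086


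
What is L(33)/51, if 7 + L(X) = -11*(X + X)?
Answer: -733/51 ≈ -14.373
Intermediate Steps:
L(X) = -7 - 22*X (L(X) = -7 - 11*(X + X) = -7 - 22*X)
L(33)/51 = (-7 - 22*33)/51 = (-7 - 726)*(1/51) = -733*1/51 = -733/51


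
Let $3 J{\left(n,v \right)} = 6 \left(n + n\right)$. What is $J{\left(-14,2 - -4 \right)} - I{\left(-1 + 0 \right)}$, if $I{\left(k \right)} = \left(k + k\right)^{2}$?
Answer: $-60$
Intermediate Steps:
$J{\left(n,v \right)} = 4 n$ ($J{\left(n,v \right)} = \frac{6 \left(n + n\right)}{3} = \frac{6 \cdot 2 n}{3} = \frac{12 n}{3} = 4 n$)
$I{\left(k \right)} = 4 k^{2}$ ($I{\left(k \right)} = \left(2 k\right)^{2} = 4 k^{2}$)
$J{\left(-14,2 - -4 \right)} - I{\left(-1 + 0 \right)} = 4 \left(-14\right) - 4 \left(-1 + 0\right)^{2} = -56 - 4 \left(-1\right)^{2} = -56 - 4 \cdot 1 = -56 - 4 = -60$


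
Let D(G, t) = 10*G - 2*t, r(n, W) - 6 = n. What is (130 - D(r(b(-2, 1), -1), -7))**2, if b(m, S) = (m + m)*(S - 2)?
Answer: 256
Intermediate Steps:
b(m, S) = 2*m*(-2 + S) (b(m, S) = (2*m)*(-2 + S) = 2*m*(-2 + S))
r(n, W) = 6 + n
D(G, t) = -2*t + 10*G
(130 - D(r(b(-2, 1), -1), -7))**2 = (130 - (-2*(-7) + 10*(6 + 2*(-2)*(-2 + 1))))**2 = (130 - (14 + 10*(6 + 2*(-2)*(-1))))**2 = (130 - (14 + 10*(6 + 4)))**2 = (130 - (14 + 10*10))**2 = (130 - (14 + 100))**2 = (130 - 1*114)**2 = (130 - 114)**2 = 16**2 = 256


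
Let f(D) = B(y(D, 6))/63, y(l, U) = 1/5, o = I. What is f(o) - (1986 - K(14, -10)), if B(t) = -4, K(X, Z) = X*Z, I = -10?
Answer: -133942/63 ≈ -2126.1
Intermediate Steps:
o = -10
y(l, U) = ⅕
f(D) = -4/63
f(o) - (1986 - K(14, -10)) = -4/63 - (1986 - 14*(-10)) = -4/63 - (1986 - 1*(-140)) = -4/63 - (1986 + 140) = -4/63 - 1*2126 = -4/63 - 2126 = -133942/63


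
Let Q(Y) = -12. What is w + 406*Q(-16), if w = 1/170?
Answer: -828239/170 ≈ -4872.0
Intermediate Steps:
w = 1/170 ≈ 0.0058824
w + 406*Q(-16) = 1/170 + 406*(-12) = 1/170 - 4872 = -828239/170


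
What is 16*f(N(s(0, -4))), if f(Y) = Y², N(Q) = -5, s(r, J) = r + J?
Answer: 400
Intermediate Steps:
s(r, J) = J + r
16*f(N(s(0, -4))) = 16*(-5)² = 16*25 = 400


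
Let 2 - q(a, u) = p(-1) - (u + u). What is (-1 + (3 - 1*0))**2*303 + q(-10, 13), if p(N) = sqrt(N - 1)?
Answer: 1240 - I*sqrt(2) ≈ 1240.0 - 1.4142*I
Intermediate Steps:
p(N) = sqrt(-1 + N)
q(a, u) = 2 + 2*u - I*sqrt(2) (q(a, u) = 2 - (sqrt(-1 - 1) - (u + u)) = 2 - (sqrt(-2) - 2*u) = 2 - (I*sqrt(2) - 2*u) = 2 - (-2*u + I*sqrt(2)) = 2 + (2*u - I*sqrt(2)) = 2 + 2*u - I*sqrt(2))
(-1 + (3 - 1*0))**2*303 + q(-10, 13) = (-1 + (3 - 1*0))**2*303 + (2 + 2*13 - I*sqrt(2)) = (-1 + (3 + 0))**2*303 + (2 + 26 - I*sqrt(2)) = (-1 + 3)**2*303 + (28 - I*sqrt(2)) = 2**2*303 + (28 - I*sqrt(2)) = 4*303 + (28 - I*sqrt(2)) = 1212 + (28 - I*sqrt(2)) = 1240 - I*sqrt(2)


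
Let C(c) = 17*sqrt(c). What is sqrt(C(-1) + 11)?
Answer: sqrt(11 + 17*I) ≈ 3.9528 + 2.1504*I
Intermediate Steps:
sqrt(C(-1) + 11) = sqrt(17*sqrt(-1) + 11) = sqrt(17*I + 11) = sqrt(11 + 17*I)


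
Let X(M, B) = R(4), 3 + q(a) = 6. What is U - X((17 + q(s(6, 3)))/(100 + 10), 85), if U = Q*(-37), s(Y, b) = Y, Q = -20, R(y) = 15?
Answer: 725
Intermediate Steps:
q(a) = 3 (q(a) = -3 + 6 = 3)
U = 740 (U = -20*(-37) = 740)
X(M, B) = 15
U - X((17 + q(s(6, 3)))/(100 + 10), 85) = 740 - 1*15 = 740 - 15 = 725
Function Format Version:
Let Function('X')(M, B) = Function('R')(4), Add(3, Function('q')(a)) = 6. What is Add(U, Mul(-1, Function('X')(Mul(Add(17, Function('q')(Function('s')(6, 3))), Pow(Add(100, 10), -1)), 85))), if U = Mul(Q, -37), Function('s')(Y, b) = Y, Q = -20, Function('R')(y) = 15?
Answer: 725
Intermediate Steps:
Function('q')(a) = 3 (Function('q')(a) = Add(-3, 6) = 3)
U = 740 (U = Mul(-20, -37) = 740)
Function('X')(M, B) = 15
Add(U, Mul(-1, Function('X')(Mul(Add(17, Function('q')(Function('s')(6, 3))), Pow(Add(100, 10), -1)), 85))) = Add(740, Mul(-1, 15)) = Add(740, -15) = 725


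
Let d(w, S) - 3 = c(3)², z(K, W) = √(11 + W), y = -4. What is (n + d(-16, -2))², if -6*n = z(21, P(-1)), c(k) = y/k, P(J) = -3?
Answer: 1867/81 - 86*√2/27 ≈ 18.545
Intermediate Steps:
c(k) = -4/k
n = -√2/3 (n = -√(11 - 3)/6 = -√2/3 ≈ -0.47140)
d(w, S) = 43/9 (d(w, S) = 3 + (-4/3)² = 3 + 16/9 = 43/9)
(n + d(-16, -2))² = (-√2/3 + 43/9)² = (43/9 - √2/3)²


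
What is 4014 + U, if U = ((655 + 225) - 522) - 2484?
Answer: 1888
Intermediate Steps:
U = -2126 (U = (880 - 522) - 2484 = 358 - 2484 = -2126)
4014 + U = 4014 - 2126 = 1888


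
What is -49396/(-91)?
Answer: 49396/91 ≈ 542.81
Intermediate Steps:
-49396/(-91) = -49396*(-1)/91 = -466*(-106/91) = 49396/91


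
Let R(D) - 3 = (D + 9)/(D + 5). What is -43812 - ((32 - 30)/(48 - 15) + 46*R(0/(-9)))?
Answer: -7265422/165 ≈ -44033.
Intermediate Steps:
R(D) = 3 + (9 + D)/(5 + D) (R(D) = 3 + (D + 9)/(D + 5) = 3 + (9 + D)/(5 + D))
-43812 - ((32 - 30)/(48 - 15) + 46*R(0/(-9))) = -43812 - ((32 - 30)/(48 - 15) + 46*(4*(6 + 0/(-9))/(5 + 0/(-9)))) = -43812 - (2/33 + 46*(4*(6 + 0*(-1/9))/(5 + 0*(-1/9)))) = -43812 - (2*(1/33) + 46*(4*(6 + 0)/(5 + 0))) = -43812 - (2/33 + 46*(4*6/5)) = -43812 - (2/33 + 46*(4*(1/5)*6)) = -43812 - (2/33 + 46*(24/5)) = -43812 - (2/33 + 1104/5) = -43812 - 1*36442/165 = -43812 - 36442/165 = -7265422/165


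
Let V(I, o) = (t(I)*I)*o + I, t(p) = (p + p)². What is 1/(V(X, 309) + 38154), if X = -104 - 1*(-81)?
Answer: -1/15000281 ≈ -6.6665e-8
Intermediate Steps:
X = -23 (X = -104 + 81 = -23)
t(p) = 4*p² (t(p) = (2*p)² = 4*p²)
V(I, o) = I + 4*o*I³ (V(I, o) = ((4*I²)*I)*o + I = (4*I³)*o + I = 4*o*I³ + I = I + 4*o*I³)
1/(V(X, 309) + 38154) = 1/((-23 + 4*309*(-23)³) + 38154) = 1/((-23 + 4*309*(-12167)) + 38154) = 1/((-23 - 15038412) + 38154) = 1/(-15038435 + 38154) = 1/(-15000281) = -1/15000281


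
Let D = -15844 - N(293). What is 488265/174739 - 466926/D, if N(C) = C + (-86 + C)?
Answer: 14928397579/475989036 ≈ 31.363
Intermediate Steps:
N(C) = -86 + 2*C
D = -16344 (D = -15844 - (-86 + 2*293) = -15844 - (-86 + 586) = -15844 - 1*500 = -15844 - 500 = -16344)
488265/174739 - 466926/D = 488265/174739 - 466926/(-16344) = 488265*(1/174739) - 466926*(-1/16344) = 488265/174739 + 77821/2724 = 14928397579/475989036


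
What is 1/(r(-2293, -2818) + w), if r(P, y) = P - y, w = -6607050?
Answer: -1/6606525 ≈ -1.5137e-7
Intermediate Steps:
1/(r(-2293, -2818) + w) = 1/((-2293 - 1*(-2818)) - 6607050) = 1/((-2293 + 2818) - 6607050) = 1/(525 - 6607050) = 1/(-6606525) = -1/6606525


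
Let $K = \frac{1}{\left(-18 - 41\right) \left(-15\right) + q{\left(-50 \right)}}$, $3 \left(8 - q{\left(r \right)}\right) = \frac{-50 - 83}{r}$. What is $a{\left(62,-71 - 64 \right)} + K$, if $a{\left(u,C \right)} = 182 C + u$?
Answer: $- \frac{3279586886}{133817} \approx -24508.0$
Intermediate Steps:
$q{\left(r \right)} = 8 + \frac{133}{3 r}$ ($q{\left(r \right)} = 8 - \frac{\left(-50 - 83\right) \frac{1}{r}}{3} = 8 - \frac{\left(-133\right) \frac{1}{r}}{3} = 8 + \frac{133}{3 r}$)
$a{\left(u,C \right)} = u + 182 C$
$K = \frac{150}{133817}$ ($K = \frac{1}{\left(-18 - 41\right) \left(-15\right) + \left(8 + \frac{133}{3 \left(-50\right)}\right)} = \frac{1}{\left(-59\right) \left(-15\right) + \left(8 + \frac{133}{3} \left(- \frac{1}{50}\right)\right)} = \frac{1}{885 + \left(8 - \frac{133}{150}\right)} = \frac{1}{885 + \frac{1067}{150}} = \frac{1}{\frac{133817}{150}} = \frac{150}{133817} \approx 0.0011209$)
$a{\left(62,-71 - 64 \right)} + K = \left(62 + 182 \left(-71 - 64\right)\right) + \frac{150}{133817} = \left(62 + 182 \left(-135\right)\right) + \frac{150}{133817} = \left(62 - 24570\right) + \frac{150}{133817} = -24508 + \frac{150}{133817} = - \frac{3279586886}{133817}$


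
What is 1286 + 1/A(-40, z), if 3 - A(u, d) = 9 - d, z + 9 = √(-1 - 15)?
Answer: 309911/241 - 4*I/241 ≈ 1285.9 - 0.016598*I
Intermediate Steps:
z = -9 + 4*I (z = -9 + √(-1 - 15) = -9 + √(-16) = -9 + 4*I ≈ -9.0 + 4.0*I)
A(u, d) = -6 + d (A(u, d) = 3 - (9 - d) = 3 + (-9 + d) = -6 + d)
1286 + 1/A(-40, z) = 1286 + 1/(-6 + (-9 + 4*I)) = 1286 + 1/(-15 + 4*I) = 1286 + (-15 - 4*I)/241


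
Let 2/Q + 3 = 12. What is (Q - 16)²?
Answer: 20164/81 ≈ 248.94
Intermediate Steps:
Q = 2/9 (Q = 2/(-3 + 12) = 2/9 ≈ 0.22222)
(Q - 16)² = (2/9 - 16)² = (-142/9)² = 20164/81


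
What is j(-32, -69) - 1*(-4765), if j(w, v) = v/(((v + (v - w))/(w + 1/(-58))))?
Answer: 29167087/6148 ≈ 4744.2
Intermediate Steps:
j(w, v) = v*(-1/58 + w)/(-w + 2*v) (j(w, v) = v/(((-w + 2*v)/(w - 1/58))) = v/(((-w + 2*v)/(-1/58 + w))) = v*((-1/58 + w)/(-w + 2*v)) = v*(-1/58 + w)/(-w + 2*v))
j(-32, -69) - 1*(-4765) = (1/58)*(-69)*(-1 + 58*(-32))/(-1*(-32) + 2*(-69)) - 1*(-4765) = (1/58)*(-69)*(-1 - 1856)/(32 - 138) + 4765 = (1/58)*(-69)*(-1857)/(-106) + 4765 = (1/58)*(-69)*(-1/106)*(-1857) + 4765 = -128133/6148 + 4765 = 29167087/6148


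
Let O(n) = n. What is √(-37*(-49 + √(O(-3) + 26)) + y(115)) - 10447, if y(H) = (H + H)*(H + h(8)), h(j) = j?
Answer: -10447 + √(30103 - 37*√23) ≈ -10274.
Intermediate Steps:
y(H) = 2*H*(8 + H) (y(H) = (H + H)*(H + 8) = (2*H)*(8 + H) = 2*H*(8 + H))
√(-37*(-49 + √(O(-3) + 26)) + y(115)) - 10447 = √(-37*(-49 + √(-3 + 26)) + 2*115*(8 + 115)) - 10447 = √(-37*(-49 + √23) + 2*115*123) - 10447 = √((1813 - 37*√23) + 28290) - 10447 = √(30103 - 37*√23) - 10447 = -10447 + √(30103 - 37*√23)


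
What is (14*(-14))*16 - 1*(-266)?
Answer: -2870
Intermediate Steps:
(14*(-14))*16 - 1*(-266) = -196*16 + 266 = -3136 + 266 = -2870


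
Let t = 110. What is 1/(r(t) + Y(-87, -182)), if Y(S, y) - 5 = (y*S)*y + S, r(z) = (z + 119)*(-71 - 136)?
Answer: -1/2929273 ≈ -3.4138e-7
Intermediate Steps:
r(z) = -24633 - 207*z (r(z) = (119 + z)*(-207) = -24633 - 207*z)
Y(S, y) = 5 + S + S*y² (Y(S, y) = 5 + ((y*S)*y + S) = 5 + ((S*y)*y + S) = 5 + (S*y² + S) = 5 + (S + S*y²) = 5 + S + S*y²)
1/(r(t) + Y(-87, -182)) = 1/((-24633 - 207*110) + (5 - 87 - 87*(-182)²)) = 1/((-24633 - 22770) + (5 - 87 - 87*33124)) = 1/(-47403 + (5 - 87 - 2881788)) = 1/(-47403 - 2881870) = 1/(-2929273) = -1/2929273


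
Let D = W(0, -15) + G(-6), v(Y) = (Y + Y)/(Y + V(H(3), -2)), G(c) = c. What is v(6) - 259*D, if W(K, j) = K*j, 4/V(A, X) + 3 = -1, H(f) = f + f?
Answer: 7782/5 ≈ 1556.4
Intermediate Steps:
H(f) = 2*f
V(A, X) = -1 (V(A, X) = 4/(-3 - 1) = 4/(-4) = 4*(-1/4) = -1)
v(Y) = 2*Y/(-1 + Y) (v(Y) = (Y + Y)/(Y - 1) = (2*Y)/(-1 + Y) = 2*Y/(-1 + Y))
D = -6 (D = 0*(-15) - 6 = 0 - 6 = -6)
v(6) - 259*D = 2*6/(-1 + 6) - 259*(-6) = 2*6/5 + 1554 = 2*6*(1/5) + 1554 = 12/5 + 1554 = 7782/5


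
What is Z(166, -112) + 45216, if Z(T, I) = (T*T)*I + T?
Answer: -3040890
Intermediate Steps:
Z(T, I) = T + I*T² (Z(T, I) = T²*I + T = I*T² + T = T + I*T²)
Z(166, -112) + 45216 = 166*(1 - 112*166) + 45216 = 166*(1 - 18592) + 45216 = 166*(-18591) + 45216 = -3086106 + 45216 = -3040890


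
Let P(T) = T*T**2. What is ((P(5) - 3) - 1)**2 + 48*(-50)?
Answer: 12241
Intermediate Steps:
P(T) = T**3
((P(5) - 3) - 1)**2 + 48*(-50) = ((5**3 - 3) - 1)**2 + 48*(-50) = ((125 - 3) - 1)**2 - 2400 = (122 - 1)**2 - 2400 = 121**2 - 2400 = 14641 - 2400 = 12241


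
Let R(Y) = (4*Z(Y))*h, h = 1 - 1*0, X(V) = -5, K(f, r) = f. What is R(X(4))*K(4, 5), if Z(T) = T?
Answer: -80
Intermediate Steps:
h = 1 (h = 1 + 0 = 1)
R(Y) = 4*Y (R(Y) = (4*Y)*1 = 4*Y)
R(X(4))*K(4, 5) = (4*(-5))*4 = -20*4 = -80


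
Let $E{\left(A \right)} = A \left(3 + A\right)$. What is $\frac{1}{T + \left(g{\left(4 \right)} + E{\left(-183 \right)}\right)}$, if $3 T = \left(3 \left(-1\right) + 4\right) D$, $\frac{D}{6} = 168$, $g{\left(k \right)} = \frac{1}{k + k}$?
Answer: $\frac{8}{266209} \approx 3.0052 \cdot 10^{-5}$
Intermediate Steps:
$g{\left(k \right)} = \frac{1}{2 k}$
$D = 1008$ ($D = 6 \cdot 168 = 1008$)
$T = 336$ ($T = \frac{\left(3 \left(-1\right) + 4\right) 1008}{3} = \frac{\left(-3 + 4\right) 1008}{3} = \frac{1 \cdot 1008}{3} = \frac{1}{3} \cdot 1008 = 336$)
$\frac{1}{T + \left(g{\left(4 \right)} + E{\left(-183 \right)}\right)} = \frac{1}{336 - \left(- \frac{1}{8} + 183 \left(3 - 183\right)\right)} = \frac{1}{336 + \left(\frac{1}{2} \cdot \frac{1}{4} - -32940\right)} = \frac{1}{336 + \left(\frac{1}{8} + 32940\right)} = \frac{1}{336 + \frac{263521}{8}} = \frac{1}{\frac{266209}{8}} = \frac{8}{266209}$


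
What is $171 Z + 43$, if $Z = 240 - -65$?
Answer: $52198$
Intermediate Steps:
$Z = 305$ ($Z = 240 + 65 = 305$)
$171 Z + 43 = 171 \cdot 305 + 43 = 52155 + 43 = 52198$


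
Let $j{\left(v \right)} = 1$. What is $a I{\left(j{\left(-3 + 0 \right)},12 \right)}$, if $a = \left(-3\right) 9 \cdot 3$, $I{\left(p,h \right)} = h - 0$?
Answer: $-972$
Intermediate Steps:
$I{\left(p,h \right)} = h$ ($I{\left(p,h \right)} = h + 0 = h$)
$a = -81$ ($a = \left(-27\right) 3 = -81$)
$a I{\left(j{\left(-3 + 0 \right)},12 \right)} = \left(-81\right) 12 = -972$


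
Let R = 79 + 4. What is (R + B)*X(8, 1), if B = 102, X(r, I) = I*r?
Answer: 1480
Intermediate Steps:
R = 83
(R + B)*X(8, 1) = (83 + 102)*(1*8) = 185*8 = 1480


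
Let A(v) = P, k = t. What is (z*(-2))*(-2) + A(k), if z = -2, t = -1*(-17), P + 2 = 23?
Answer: 13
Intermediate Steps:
P = 21 (P = -2 + 23 = 21)
t = 17
k = 17
A(v) = 21
(z*(-2))*(-2) + A(k) = -2*(-2)*(-2) + 21 = 4*(-2) + 21 = -8 + 21 = 13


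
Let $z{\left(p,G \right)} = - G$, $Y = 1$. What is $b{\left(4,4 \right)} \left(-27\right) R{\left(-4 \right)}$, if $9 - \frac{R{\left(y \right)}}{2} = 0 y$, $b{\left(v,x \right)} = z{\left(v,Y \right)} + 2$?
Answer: $-486$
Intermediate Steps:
$b{\left(v,x \right)} = 1$ ($b{\left(v,x \right)} = \left(-1\right) 1 + 2 = -1 + 2 = 1$)
$R{\left(y \right)} = 18$ ($R{\left(y \right)} = 18 - 2 \cdot 0 y = 18 - 0 = 18 + 0 = 18$)
$b{\left(4,4 \right)} \left(-27\right) R{\left(-4 \right)} = 1 \left(-27\right) 18 = \left(-27\right) 18 = -486$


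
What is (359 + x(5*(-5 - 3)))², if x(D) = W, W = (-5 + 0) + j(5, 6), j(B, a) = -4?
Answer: 122500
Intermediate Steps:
W = -9 (W = (-5 + 0) - 4 = -5 - 4 = -9)
x(D) = -9
(359 + x(5*(-5 - 3)))² = (359 - 9)² = 350² = 122500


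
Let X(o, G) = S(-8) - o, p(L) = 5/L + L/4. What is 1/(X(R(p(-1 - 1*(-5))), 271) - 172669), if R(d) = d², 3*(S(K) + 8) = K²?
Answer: -48/8287715 ≈ -5.7917e-6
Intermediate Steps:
p(L) = 5/L + L/4 (p(L) = 5/L + L*(¼) = 5/L + L/4)
S(K) = -8 + K²/3
X(o, G) = 40/3 - o (X(o, G) = (-8 + (⅓)*(-8)²) - o = (-8 + (⅓)*64) - o = (-8 + 64/3) - o = 40/3 - o)
1/(X(R(p(-1 - 1*(-5))), 271) - 172669) = 1/((40/3 - (5/(-1 - 1*(-5)) + (-1 - 1*(-5))/4)²) - 172669) = 1/((40/3 - (5/(-1 + 5) + (-1 + 5)/4)²) - 172669) = 1/((40/3 - (5/4 + (¼)*4)²) - 172669) = 1/((40/3 - (5*(¼) + 1)²) - 172669) = 1/((40/3 - (5/4 + 1)²) - 172669) = 1/((40/3 - (9/4)²) - 172669) = 1/((40/3 - 1*81/16) - 172669) = 1/((40/3 - 81/16) - 172669) = 1/(397/48 - 172669) = 1/(-8287715/48) = -48/8287715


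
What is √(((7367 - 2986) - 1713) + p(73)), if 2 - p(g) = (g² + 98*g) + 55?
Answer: 2*I*√2467 ≈ 99.338*I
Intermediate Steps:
p(g) = -53 - g² - 98*g (p(g) = 2 - ((g² + 98*g) + 55) = 2 - (55 + g² + 98*g) = 2 + (-55 - g² - 98*g) = -53 - g² - 98*g)
√(((7367 - 2986) - 1713) + p(73)) = √(((7367 - 2986) - 1713) + (-53 - 1*73² - 98*73)) = √((4381 - 1713) + (-53 - 1*5329 - 7154)) = √(2668 + (-53 - 5329 - 7154)) = √(2668 - 12536) = √(-9868) = 2*I*√2467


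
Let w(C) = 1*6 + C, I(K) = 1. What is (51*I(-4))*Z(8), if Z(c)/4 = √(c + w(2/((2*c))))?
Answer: 51*√226 ≈ 766.70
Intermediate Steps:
w(C) = 6 + C
Z(c) = 4*√(6 + c + 1/c) (Z(c) = 4*√(c + (6 + 2/((2*c)))) = 4*√(c + (6 + 2*(1/(2*c)))) = 4*√(c + (6 + 1/c)) = 4*√(6 + c + 1/c))
(51*I(-4))*Z(8) = (51*1)*(4*√(6 + 8 + 1/8)) = 51*(4*√(6 + 8 + ⅛)) = 51*(4*√(113/8)) = 51*(4*(√226/4)) = 51*√226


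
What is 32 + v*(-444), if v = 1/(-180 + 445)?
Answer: 8036/265 ≈ 30.325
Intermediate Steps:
v = 1/265 ≈ 0.0037736
32 + v*(-444) = 32 + (1/265)*(-444) = 32 - 444/265 = 8036/265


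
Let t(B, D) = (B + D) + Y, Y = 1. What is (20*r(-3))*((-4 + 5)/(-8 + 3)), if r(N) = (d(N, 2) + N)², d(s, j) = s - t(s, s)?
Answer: -4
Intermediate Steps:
t(B, D) = 1 + B + D (t(B, D) = (B + D) + 1 = 1 + B + D)
d(s, j) = -1 - s (d(s, j) = s - (1 + s + s) = s - (1 + 2*s) = s + (-1 - 2*s) = -1 - s)
r(N) = 1 (r(N) = ((-1 - N) + N)² = (-1)² = 1)
(20*r(-3))*((-4 + 5)/(-8 + 3)) = (20*1)*((-4 + 5)/(-8 + 3)) = 20*(1/(-5)) = 20*(1*(-⅕)) = 20*(-⅕) = -4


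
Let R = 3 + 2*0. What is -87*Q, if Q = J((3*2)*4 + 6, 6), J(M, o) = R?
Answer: -261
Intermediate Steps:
R = 3 (R = 3 + 0 = 3)
J(M, o) = 3
Q = 3
-87*Q = -87*3 = -261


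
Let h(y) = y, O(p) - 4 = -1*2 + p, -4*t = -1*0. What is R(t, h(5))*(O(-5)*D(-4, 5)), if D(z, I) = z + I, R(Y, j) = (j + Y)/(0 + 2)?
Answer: -15/2 ≈ -7.5000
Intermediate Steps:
t = 0 (t = -(-1)*0/4 = -¼*0 = 0)
O(p) = 2 + p (O(p) = 4 + (-1*2 + p) = 4 + (-2 + p) = 2 + p)
R(Y, j) = Y/2 + j/2 (R(Y, j) = (Y + j)/2 = (Y + j)*(½) = Y/2 + j/2)
D(z, I) = I + z
R(t, h(5))*(O(-5)*D(-4, 5)) = ((½)*0 + (½)*5)*((2 - 5)*(5 - 4)) = (0 + 5/2)*(-3*1) = (5/2)*(-3) = -15/2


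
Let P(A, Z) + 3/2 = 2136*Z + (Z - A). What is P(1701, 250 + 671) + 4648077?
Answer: 13229103/2 ≈ 6.6146e+6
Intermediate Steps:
P(A, Z) = -3/2 - A + 2137*Z (P(A, Z) = -3/2 + (2136*Z + (Z - A)) = -3/2 + (-A + 2137*Z) = -3/2 - A + 2137*Z)
P(1701, 250 + 671) + 4648077 = (-3/2 - 1*1701 + 2137*(250 + 671)) + 4648077 = (-3/2 - 1701 + 2137*921) + 4648077 = (-3/2 - 1701 + 1968177) + 4648077 = 3932949/2 + 4648077 = 13229103/2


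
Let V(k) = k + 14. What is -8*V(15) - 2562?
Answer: -2794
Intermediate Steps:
V(k) = 14 + k
-8*V(15) - 2562 = -8*(14 + 15) - 2562 = -8*29 - 2562 = -232 - 2562 = -2794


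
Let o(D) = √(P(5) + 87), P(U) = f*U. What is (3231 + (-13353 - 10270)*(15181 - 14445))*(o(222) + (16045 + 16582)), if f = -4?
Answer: -567164831219 - 17383297*√67 ≈ -5.6731e+11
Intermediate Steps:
P(U) = -4*U
o(D) = √67 (o(D) = √(-4*5 + 87) = √(-20 + 87) = √67)
(3231 + (-13353 - 10270)*(15181 - 14445))*(o(222) + (16045 + 16582)) = (3231 + (-13353 - 10270)*(15181 - 14445))*(√67 + (16045 + 16582)) = (3231 - 23623*736)*(√67 + 32627) = (3231 - 17386528)*(32627 + √67) = -17383297*(32627 + √67) = -567164831219 - 17383297*√67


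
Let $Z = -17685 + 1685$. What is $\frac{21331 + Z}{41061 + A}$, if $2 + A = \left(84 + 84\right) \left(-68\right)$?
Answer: $\frac{5331}{29635} \approx 0.17989$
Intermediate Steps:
$Z = -16000$
$A = -11426$ ($A = -2 + \left(84 + 84\right) \left(-68\right) = -2 + 168 \left(-68\right) = -2 - 11424 = -11426$)
$\frac{21331 + Z}{41061 + A} = \frac{21331 - 16000}{41061 - 11426} = \frac{5331}{29635}$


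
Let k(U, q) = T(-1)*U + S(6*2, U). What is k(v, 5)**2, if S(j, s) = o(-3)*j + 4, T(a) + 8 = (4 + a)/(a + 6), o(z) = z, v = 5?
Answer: 4761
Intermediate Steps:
T(a) = -8 + (4 + a)/(6 + a) (T(a) = -8 + (4 + a)/(a + 6) = -8 + (4 + a)/(6 + a))
S(j, s) = 4 - 3*j (S(j, s) = -3*j + 4 = 4 - 3*j)
k(U, q) = -32 - 37*U/5 (k(U, q) = ((-44 - 7*(-1))/(6 - 1))*U + (4 - 18*2) = ((-44 + 7)/5)*U + (4 - 3*12) = ((1/5)*(-37))*U + (4 - 36) = -37*U/5 - 32 = -32 - 37*U/5)
k(v, 5)**2 = (-32 - 37/5*5)**2 = (-32 - 37)**2 = (-69)**2 = 4761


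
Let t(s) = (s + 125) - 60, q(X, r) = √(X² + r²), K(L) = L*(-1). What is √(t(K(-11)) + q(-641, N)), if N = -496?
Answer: √(76 + 17*√2273) ≈ 29.774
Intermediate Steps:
K(L) = -L
t(s) = 65 + s (t(s) = (125 + s) - 60 = 65 + s)
√(t(K(-11)) + q(-641, N)) = √((65 - 1*(-11)) + √((-641)² + (-496)²)) = √((65 + 11) + √(410881 + 246016)) = √(76 + √656897) = √(76 + 17*√2273)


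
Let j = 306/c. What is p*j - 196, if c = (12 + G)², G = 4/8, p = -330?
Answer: -105284/125 ≈ -842.27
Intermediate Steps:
G = ½ (G = 4*(⅛) = ½ ≈ 0.50000)
c = 625/4 (c = (12 + ½)² = (25/2)² = 625/4 ≈ 156.25)
j = 1224/625 (j = 306/(625/4) = 306*(4/625) = 1224/625 ≈ 1.9584)
p*j - 196 = -330*1224/625 - 196 = -80784/125 - 196 = -105284/125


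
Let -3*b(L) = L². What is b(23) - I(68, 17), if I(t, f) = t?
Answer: -733/3 ≈ -244.33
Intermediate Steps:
b(L) = -L²/3
b(23) - I(68, 17) = -⅓*23² - 1*68 = -⅓*529 - 68 = -529/3 - 68 = -733/3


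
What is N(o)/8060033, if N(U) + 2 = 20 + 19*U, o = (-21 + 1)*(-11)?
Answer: 4198/8060033 ≈ 0.00052084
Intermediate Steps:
o = 220 (o = -20*(-11) = 220)
N(U) = 18 + 19*U (N(U) = -2 + (20 + 19*U) = 18 + 19*U)
N(o)/8060033 = (18 + 19*220)/8060033 = (18 + 4180)*(1/8060033) = 4198*(1/8060033) = 4198/8060033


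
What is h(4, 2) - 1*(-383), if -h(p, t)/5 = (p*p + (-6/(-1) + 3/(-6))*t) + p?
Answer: 228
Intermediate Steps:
h(p, t) = -5*p - 5*p² - 55*t/2 (h(p, t) = -5*((p*p + (-6/(-1) + 3/(-6))*t) + p) = -5*((p² + (-6*(-1) + 3*(-⅙))*t) + p) = -5*((p² + (6 - ½)*t) + p) = -5*((p² + 11*t/2) + p) = -5*(p + p² + 11*t/2) = -5*p - 5*p² - 55*t/2)
h(4, 2) - 1*(-383) = (-5*4 - 5*4² - 55/2*2) - 1*(-383) = (-20 - 5*16 - 55) + 383 = (-20 - 80 - 55) + 383 = -155 + 383 = 228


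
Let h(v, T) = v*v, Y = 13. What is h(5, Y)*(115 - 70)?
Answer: 1125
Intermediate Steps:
h(v, T) = v**2
h(5, Y)*(115 - 70) = 5**2*(115 - 70) = 25*45 = 1125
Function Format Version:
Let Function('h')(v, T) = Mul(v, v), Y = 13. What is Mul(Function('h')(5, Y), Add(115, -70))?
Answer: 1125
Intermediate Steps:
Function('h')(v, T) = Pow(v, 2)
Mul(Function('h')(5, Y), Add(115, -70)) = Mul(Pow(5, 2), Add(115, -70)) = Mul(25, 45) = 1125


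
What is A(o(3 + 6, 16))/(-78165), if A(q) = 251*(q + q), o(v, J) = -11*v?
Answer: 5522/8685 ≈ 0.63581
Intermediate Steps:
A(q) = 502*q (A(q) = 251*(2*q) = 502*q)
A(o(3 + 6, 16))/(-78165) = (502*(-11*(3 + 6)))/(-78165) = (502*(-11*9))*(-1/78165) = (502*(-99))*(-1/78165) = -49698*(-1/78165) = 5522/8685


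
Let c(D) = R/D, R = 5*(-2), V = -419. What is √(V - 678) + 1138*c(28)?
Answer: -2845/7 + I*√1097 ≈ -406.43 + 33.121*I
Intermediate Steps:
R = -10
c(D) = -10/D
√(V - 678) + 1138*c(28) = √(-419 - 678) + 1138*(-10/28) = √(-1097) + 1138*(-10*1/28) = I*√1097 + 1138*(-5/14) = I*√1097 - 2845/7 = -2845/7 + I*√1097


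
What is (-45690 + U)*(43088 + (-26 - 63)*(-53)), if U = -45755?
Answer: -4371528225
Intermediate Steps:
(-45690 + U)*(43088 + (-26 - 63)*(-53)) = (-45690 - 45755)*(43088 + (-26 - 63)*(-53)) = -91445*(43088 - 89*(-53)) = -91445*(43088 + 4717) = -91445*47805 = -4371528225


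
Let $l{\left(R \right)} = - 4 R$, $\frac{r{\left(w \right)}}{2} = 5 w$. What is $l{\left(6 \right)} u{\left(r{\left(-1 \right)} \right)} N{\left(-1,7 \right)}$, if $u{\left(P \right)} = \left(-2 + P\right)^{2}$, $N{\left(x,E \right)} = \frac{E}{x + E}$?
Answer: $-4032$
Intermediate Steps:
$r{\left(w \right)} = 10 w$ ($r{\left(w \right)} = 2 \cdot 5 w = 10 w$)
$N{\left(x,E \right)} = \frac{E}{E + x}$
$l{\left(6 \right)} u{\left(r{\left(-1 \right)} \right)} N{\left(-1,7 \right)} = \left(-4\right) 6 \left(-2 + 10 \left(-1\right)\right)^{2} \frac{7}{7 - 1} = - 24 \left(-2 - 10\right)^{2} \cdot \frac{7}{6} = - 24 \left(-12\right)^{2} \cdot 7 \cdot \frac{1}{6} = \left(-24\right) 144 \cdot \frac{7}{6} = \left(-3456\right) \frac{7}{6} = -4032$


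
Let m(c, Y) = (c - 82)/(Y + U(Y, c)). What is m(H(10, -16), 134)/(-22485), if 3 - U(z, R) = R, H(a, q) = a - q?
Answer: 56/2495835 ≈ 2.2437e-5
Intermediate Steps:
U(z, R) = 3 - R
m(c, Y) = (-82 + c)/(3 + Y - c) (m(c, Y) = (c - 82)/(Y + (3 - c)) = (-82 + c)/(3 + Y - c))
m(H(10, -16), 134)/(-22485) = ((-82 + (10 - 1*(-16)))/(3 + 134 - (10 - 1*(-16))))/(-22485) = ((-82 + (10 + 16))/(3 + 134 - (10 + 16)))*(-1/22485) = ((-82 + 26)/(3 + 134 - 1*26))*(-1/22485) = (-56/(3 + 134 - 26))*(-1/22485) = (-56/111)*(-1/22485) = ((1/111)*(-56))*(-1/22485) = -56/111*(-1/22485) = 56/2495835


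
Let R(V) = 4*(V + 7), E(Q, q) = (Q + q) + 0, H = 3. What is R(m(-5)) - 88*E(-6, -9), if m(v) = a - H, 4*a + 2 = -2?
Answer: 1332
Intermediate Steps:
a = -1 (a = -1/2 + (1/4)*(-2) = -1/2 - 1/2 = -1)
m(v) = -4 (m(v) = -1 - 1*3 = -1 - 3 = -4)
E(Q, q) = Q + q
R(V) = 28 + 4*V (R(V) = 4*(7 + V) = 28 + 4*V)
R(m(-5)) - 88*E(-6, -9) = (28 + 4*(-4)) - 88*(-6 - 9) = (28 - 16) - 88*(-15) = 12 + 1320 = 1332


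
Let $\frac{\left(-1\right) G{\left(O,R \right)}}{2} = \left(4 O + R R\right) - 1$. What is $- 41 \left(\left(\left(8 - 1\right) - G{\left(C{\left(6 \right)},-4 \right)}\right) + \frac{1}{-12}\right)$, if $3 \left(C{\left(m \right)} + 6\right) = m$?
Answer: $- \frac{2419}{12} \approx -201.58$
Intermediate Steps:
$C{\left(m \right)} = -6 + \frac{m}{3}$
$G{\left(O,R \right)} = 2 - 8 O - 2 R^{2}$ ($G{\left(O,R \right)} = - 2 \left(\left(4 O + R R\right) - 1\right) = - 2 \left(\left(4 O + R^{2}\right) - 1\right) = - 2 \left(\left(R^{2} + 4 O\right) - 1\right) = - 2 \left(-1 + R^{2} + 4 O\right) = 2 - 8 O - 2 R^{2}$)
$- 41 \left(\left(\left(8 - 1\right) - G{\left(C{\left(6 \right)},-4 \right)}\right) + \frac{1}{-12}\right) = - 41 \left(\left(\left(8 - 1\right) - \left(2 - 8 \left(-6 + \frac{1}{3} \cdot 6\right) - 2 \left(-4\right)^{2}\right)\right) + \frac{1}{-12}\right) = - 41 \left(\left(7 - \left(2 - 8 \left(-6 + 2\right) - 32\right)\right) - \frac{1}{12}\right) = - 41 \left(\left(7 - \left(2 - -32 - 32\right)\right) - \frac{1}{12}\right) = - 41 \left(\left(7 - \left(2 + 32 - 32\right)\right) - \frac{1}{12}\right) = - 41 \left(\left(7 - 2\right) - \frac{1}{12}\right) = - 41 \left(5 - \frac{1}{12}\right) = \left(-41\right) \frac{59}{12} = - \frac{2419}{12}$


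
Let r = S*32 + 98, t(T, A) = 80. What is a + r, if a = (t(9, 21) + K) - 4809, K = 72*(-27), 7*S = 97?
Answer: -42921/7 ≈ -6131.6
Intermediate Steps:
S = 97/7 (S = (1/7)*97 = 97/7 ≈ 13.857)
K = -1944
r = 3790/7 (r = (97/7)*32 + 98 = 3104/7 + 98 = 3790/7 ≈ 541.43)
a = -6673 (a = (80 - 1944) - 4809 = -1864 - 4809 = -6673)
a + r = -6673 + 3790/7 = -42921/7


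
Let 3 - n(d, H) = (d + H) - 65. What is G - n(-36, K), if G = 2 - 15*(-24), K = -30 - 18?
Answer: 210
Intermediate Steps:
K = -48
n(d, H) = 68 - H - d (n(d, H) = 3 - ((d + H) - 65) = 3 - ((H + d) - 65) = 3 - (-65 + H + d) = 3 + (65 - H - d) = 68 - H - d)
G = 362 (G = 2 + 360 = 362)
G - n(-36, K) = 362 - (68 - 1*(-48) - 1*(-36)) = 362 - (68 + 48 + 36) = 362 - 1*152 = 362 - 152 = 210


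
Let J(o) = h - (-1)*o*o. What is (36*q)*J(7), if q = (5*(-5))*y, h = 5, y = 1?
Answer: -48600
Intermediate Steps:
q = -25 (q = (5*(-5))*1 = -25*1 = -25)
J(o) = 5 + o² (J(o) = 5 - (-1)*o*o = 5 - (-1)*o² = 5 + o²)
(36*q)*J(7) = (36*(-25))*(5 + 7²) = -900*(5 + 49) = -900*54 = -48600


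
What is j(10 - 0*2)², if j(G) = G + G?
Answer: 400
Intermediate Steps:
j(G) = 2*G
j(10 - 0*2)² = (2*(10 - 0*2))² = (2*(10 - 1*0))² = (2*(10 + 0))² = (2*10)² = 20² = 400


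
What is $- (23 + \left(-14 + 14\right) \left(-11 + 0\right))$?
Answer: $-23$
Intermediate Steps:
$- (23 + \left(-14 + 14\right) \left(-11 + 0\right)) = - (23 + 0 \left(-11\right)) = - (23 + 0) = \left(-1\right) 23 = -23$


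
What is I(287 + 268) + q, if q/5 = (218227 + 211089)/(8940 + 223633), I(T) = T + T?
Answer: 260302610/232573 ≈ 1119.2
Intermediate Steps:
I(T) = 2*T
q = 2146580/232573 (q = 5*((218227 + 211089)/(8940 + 223633)) = 5*(429316/232573) = 2146580/232573 ≈ 9.2297)
I(287 + 268) + q = 2*(287 + 268) + 2146580/232573 = 2*555 + 2146580/232573 = 1110 + 2146580/232573 = 260302610/232573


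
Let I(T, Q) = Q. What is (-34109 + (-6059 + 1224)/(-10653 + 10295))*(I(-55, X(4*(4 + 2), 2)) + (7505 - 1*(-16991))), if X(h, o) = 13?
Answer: -299161437183/358 ≈ -8.3565e+8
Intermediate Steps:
(-34109 + (-6059 + 1224)/(-10653 + 10295))*(I(-55, X(4*(4 + 2), 2)) + (7505 - 1*(-16991))) = (-34109 + (-6059 + 1224)/(-10653 + 10295))*(13 + (7505 - 1*(-16991))) = (-34109 - 4835/(-358))*(13 + (7505 + 16991)) = (-34109 - 4835*(-1/358))*(13 + 24496) = (-34109 + 4835/358)*24509 = -12206187/358*24509 = -299161437183/358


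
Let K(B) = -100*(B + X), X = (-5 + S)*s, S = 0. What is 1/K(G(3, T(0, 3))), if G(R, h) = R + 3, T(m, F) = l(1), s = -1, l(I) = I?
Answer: -1/1100 ≈ -0.00090909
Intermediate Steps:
X = 5 (X = (-5 + 0)*(-1) = -5*(-1) = 5)
T(m, F) = 1
G(R, h) = 3 + R
K(B) = -500 - 100*B (K(B) = -100*(B + 5) = -100*(5 + B) = -500 - 100*B)
1/K(G(3, T(0, 3))) = 1/(-500 - 100*(3 + 3)) = 1/(-500 - 100*6) = 1/(-500 - 600) = 1/(-1100) = -1/1100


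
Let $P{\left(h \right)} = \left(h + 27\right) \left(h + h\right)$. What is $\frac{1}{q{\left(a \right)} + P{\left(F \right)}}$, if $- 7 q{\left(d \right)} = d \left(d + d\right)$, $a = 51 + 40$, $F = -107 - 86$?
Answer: $\frac{1}{61710} \approx 1.6205 \cdot 10^{-5}$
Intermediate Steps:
$F = -193$
$P{\left(h \right)} = 2 h \left(27 + h\right)$ ($P{\left(h \right)} = \left(27 + h\right) 2 h = 2 h \left(27 + h\right)$)
$a = 91$
$q{\left(d \right)} = - \frac{2 d^{2}}{7}$ ($q{\left(d \right)} = - \frac{d \left(d + d\right)}{7} = - \frac{d 2 d}{7} = - \frac{2 d^{2}}{7}$)
$\frac{1}{q{\left(a \right)} + P{\left(F \right)}} = \frac{1}{- \frac{2 \cdot 91^{2}}{7} + 2 \left(-193\right) \left(27 - 193\right)} = \frac{1}{\left(- \frac{2}{7}\right) 8281 + 2 \left(-193\right) \left(-166\right)} = \frac{1}{-2366 + 64076} = \frac{1}{61710}$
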